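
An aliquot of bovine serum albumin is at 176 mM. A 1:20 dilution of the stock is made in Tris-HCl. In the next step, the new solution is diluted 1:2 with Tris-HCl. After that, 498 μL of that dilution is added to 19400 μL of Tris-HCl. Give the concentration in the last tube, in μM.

110 μM

Overall dilution factor = 20 × 2 × 39.96 = 1598.
176 mM / 1598 = 0.110 mM = 110 μM.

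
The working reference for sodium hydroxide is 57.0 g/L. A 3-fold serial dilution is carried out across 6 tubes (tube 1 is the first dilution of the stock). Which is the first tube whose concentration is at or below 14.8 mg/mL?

tube 2

Tube n has concentration 57.0 g/L / 3ⁿ.
Need 3ⁿ ≥ 57.0 g/L / 14.8 mg/mL = 3.85, so n ≥ 1.23.
First such tube: n = 2.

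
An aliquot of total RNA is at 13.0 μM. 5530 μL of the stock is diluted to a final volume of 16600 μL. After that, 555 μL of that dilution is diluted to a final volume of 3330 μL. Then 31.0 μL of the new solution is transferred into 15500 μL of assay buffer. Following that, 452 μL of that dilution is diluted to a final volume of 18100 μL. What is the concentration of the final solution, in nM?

Overall dilution factor = 3.002 × 6 × 501 × 40.04 = 3.61 × 10⁵.
13.0 μM / 3.61 × 10⁵ = 3.60 × 10⁻⁵ μM = 0.0360 nM.

0.0360 nM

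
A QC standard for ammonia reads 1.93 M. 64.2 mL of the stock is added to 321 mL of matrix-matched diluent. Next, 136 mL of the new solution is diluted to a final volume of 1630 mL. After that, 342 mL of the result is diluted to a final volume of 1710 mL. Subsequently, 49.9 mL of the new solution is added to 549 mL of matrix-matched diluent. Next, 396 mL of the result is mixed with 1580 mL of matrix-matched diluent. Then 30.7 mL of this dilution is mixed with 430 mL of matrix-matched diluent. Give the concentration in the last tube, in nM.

Overall dilution factor = 6 × 11.99 × 5 × 12.00 × 4.990 × 15.01 = 3.23 × 10⁵.
1.93 M / 3.23 × 10⁵ = 5.97 × 10⁻⁶ M = 5970 nM.

5970 nM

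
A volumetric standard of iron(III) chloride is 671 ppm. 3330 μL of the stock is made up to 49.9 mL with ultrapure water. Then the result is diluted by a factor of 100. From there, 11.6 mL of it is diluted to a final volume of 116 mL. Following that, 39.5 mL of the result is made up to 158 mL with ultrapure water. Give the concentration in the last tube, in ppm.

0.0112 ppm

Overall dilution factor = 14.98 × 100 × 10 × 4 = 5.99 × 10⁴.
671 ppm / 5.99 × 10⁴ = 0.0112 ppm.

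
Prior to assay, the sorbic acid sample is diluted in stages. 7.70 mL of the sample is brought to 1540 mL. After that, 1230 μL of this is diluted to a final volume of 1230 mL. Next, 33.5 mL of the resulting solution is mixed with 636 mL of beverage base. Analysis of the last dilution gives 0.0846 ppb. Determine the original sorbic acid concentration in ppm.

338 ppm

Overall dilution factor = 200 × 1000 × 19.99 = 4.00 × 10⁶.
Original = 0.0846 ppb × 4.00 × 10⁶ = 3.38 × 10⁵ ppb = 338 ppm.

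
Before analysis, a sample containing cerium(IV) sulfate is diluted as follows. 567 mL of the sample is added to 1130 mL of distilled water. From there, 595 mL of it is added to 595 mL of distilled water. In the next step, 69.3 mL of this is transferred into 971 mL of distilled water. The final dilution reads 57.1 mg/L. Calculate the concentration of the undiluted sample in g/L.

5.13 g/L

Overall dilution factor = 2.993 × 2 × 15.01 = 89.9.
Original = 57.1 mg/L × 89.9 = 5131 mg/L = 5.13 g/L.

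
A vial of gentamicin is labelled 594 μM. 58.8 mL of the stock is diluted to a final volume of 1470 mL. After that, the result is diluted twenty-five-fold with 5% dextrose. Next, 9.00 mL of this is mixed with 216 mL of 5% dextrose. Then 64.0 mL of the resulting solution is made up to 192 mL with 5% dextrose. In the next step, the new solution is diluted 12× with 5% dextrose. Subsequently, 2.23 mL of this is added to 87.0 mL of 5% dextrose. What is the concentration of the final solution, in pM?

26.4 pM

Overall dilution factor = 25 × 25 × 25 × 3 × 12 × 40.01 = 2.25 × 10⁷.
594 μM / 2.25 × 10⁷ = 2.64 × 10⁻⁵ μM = 26.4 pM.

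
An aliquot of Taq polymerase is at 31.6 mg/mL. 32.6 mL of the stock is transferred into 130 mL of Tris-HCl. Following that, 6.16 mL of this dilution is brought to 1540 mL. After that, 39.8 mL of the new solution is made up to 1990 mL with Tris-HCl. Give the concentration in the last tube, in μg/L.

507 μg/L

Overall dilution factor = 4.988 × 250 × 50 = 6.23 × 10⁴.
31.6 mg/mL / 6.23 × 10⁴ = 5.07 × 10⁻⁴ mg/mL = 507 μg/L.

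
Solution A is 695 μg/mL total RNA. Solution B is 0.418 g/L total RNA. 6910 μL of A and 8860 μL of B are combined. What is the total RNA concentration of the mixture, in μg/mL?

C_B = 0.418 g/L = 418 μg/mL.
C_mix = (C_A·V_A + C_B·V_B)/(V_A + V_B) = (695×6910 + 418×8860) / 15770 = 539 μg/mL.

539 μg/mL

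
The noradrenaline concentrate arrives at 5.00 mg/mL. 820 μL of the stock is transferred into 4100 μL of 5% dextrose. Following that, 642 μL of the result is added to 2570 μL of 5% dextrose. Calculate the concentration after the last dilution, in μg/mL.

167 μg/mL

Overall dilution factor = 6 × 5.003 = 30.0.
5.00 mg/mL / 30.0 = 0.167 mg/mL = 167 μg/mL.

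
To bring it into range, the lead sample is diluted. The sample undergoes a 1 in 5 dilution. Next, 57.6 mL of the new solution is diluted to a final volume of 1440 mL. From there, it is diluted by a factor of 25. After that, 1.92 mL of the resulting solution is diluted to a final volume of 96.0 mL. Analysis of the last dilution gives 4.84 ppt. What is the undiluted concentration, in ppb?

756 ppb

Overall dilution factor = 5 × 25 × 25 × 50 = 1.56 × 10⁵.
Original = 4.84 ppt × 1.56 × 10⁵ = 7.56 × 10⁵ ppt = 756 ppb.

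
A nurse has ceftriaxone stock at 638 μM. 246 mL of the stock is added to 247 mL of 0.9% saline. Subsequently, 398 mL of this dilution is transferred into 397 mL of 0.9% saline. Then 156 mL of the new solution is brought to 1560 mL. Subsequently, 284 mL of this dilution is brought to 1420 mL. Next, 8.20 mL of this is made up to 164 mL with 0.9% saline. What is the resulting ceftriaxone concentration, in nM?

159 nM

Overall dilution factor = 2.004 × 1.997 × 10 × 5 × 20 = 4003.
638 μM / 4003 = 0.159 μM = 159 nM.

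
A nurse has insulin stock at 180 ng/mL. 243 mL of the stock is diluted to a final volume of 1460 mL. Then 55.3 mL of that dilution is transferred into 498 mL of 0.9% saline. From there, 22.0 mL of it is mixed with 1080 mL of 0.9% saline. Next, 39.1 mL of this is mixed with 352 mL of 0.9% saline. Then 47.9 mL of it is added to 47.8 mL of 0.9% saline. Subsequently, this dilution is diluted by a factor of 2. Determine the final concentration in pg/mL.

1.50 pg/mL

Overall dilution factor = 6.008 × 10.01 × 50.09 × 10.00 × 1.998 × 2 = 1.20 × 10⁵.
180 ng/mL / 1.20 × 10⁵ = 1.50 × 10⁻³ ng/mL = 1.50 pg/mL.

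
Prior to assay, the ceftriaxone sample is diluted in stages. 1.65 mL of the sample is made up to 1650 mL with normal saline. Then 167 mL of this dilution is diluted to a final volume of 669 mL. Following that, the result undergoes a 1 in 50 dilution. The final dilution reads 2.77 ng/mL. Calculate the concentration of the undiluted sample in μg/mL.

Overall dilution factor = 1000 × 4.006 × 50 = 2.00 × 10⁵.
Original = 2.77 ng/mL × 2.00 × 10⁵ = 5.55 × 10⁵ ng/mL = 555 μg/mL.

555 μg/mL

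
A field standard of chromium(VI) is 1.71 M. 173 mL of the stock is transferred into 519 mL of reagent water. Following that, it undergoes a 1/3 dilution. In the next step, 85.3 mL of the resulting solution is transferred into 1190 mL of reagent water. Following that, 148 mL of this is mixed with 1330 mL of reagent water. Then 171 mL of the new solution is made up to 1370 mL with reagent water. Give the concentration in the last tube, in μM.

119 μM

Overall dilution factor = 4 × 3 × 14.95 × 9.986 × 8.012 = 1.44 × 10⁴.
1.71 M / 1.44 × 10⁴ = 1.19 × 10⁻⁴ M = 119 μM.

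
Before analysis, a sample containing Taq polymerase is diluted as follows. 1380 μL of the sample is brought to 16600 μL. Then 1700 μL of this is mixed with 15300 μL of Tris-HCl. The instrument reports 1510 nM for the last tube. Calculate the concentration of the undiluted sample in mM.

Overall dilution factor = 12.03 × 10 = 120.
Original = 1510 nM × 120 = 1.82 × 10⁵ nM = 0.182 mM.

0.182 mM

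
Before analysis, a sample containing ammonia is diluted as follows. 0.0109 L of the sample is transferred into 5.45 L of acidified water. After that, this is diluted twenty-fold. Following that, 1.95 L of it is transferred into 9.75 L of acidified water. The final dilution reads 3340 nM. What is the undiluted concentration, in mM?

201 mM

Overall dilution factor = 501 × 20 × 6 = 6.01 × 10⁴.
Original = 3340 nM × 6.01 × 10⁴ = 2.01 × 10⁸ nM = 201 mM.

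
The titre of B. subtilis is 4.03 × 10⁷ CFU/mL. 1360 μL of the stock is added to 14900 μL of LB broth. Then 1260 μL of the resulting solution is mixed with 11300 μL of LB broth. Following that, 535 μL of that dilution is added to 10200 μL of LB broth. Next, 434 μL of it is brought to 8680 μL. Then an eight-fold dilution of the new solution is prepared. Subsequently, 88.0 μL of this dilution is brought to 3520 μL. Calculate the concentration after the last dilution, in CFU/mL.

2.63 CFU/mL

Overall dilution factor = 11.96 × 9.968 × 20.07 × 20 × 8 × 40 = 1.53 × 10⁷.
4.03 × 10⁷ CFU/mL / 1.53 × 10⁷ = 2.63 CFU/mL.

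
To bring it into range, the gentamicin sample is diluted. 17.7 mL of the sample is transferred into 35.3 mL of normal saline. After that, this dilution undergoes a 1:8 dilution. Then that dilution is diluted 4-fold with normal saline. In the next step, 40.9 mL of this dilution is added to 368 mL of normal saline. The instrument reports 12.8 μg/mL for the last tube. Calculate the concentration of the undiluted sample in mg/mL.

12.3 mg/mL

Overall dilution factor = 2.994 × 8 × 4 × 9.998 = 958.
Original = 12.8 μg/mL × 958 = 1.23 × 10⁴ μg/mL = 12.3 mg/mL.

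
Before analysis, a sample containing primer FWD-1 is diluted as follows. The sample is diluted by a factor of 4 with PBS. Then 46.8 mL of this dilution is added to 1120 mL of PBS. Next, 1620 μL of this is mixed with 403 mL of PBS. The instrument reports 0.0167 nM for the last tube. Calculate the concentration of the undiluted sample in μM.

Overall dilution factor = 4 × 24.93 × 249.8 = 2.49 × 10⁴.
Original = 0.0167 nM × 2.49 × 10⁴ = 416 nM = 0.416 μM.

0.416 μM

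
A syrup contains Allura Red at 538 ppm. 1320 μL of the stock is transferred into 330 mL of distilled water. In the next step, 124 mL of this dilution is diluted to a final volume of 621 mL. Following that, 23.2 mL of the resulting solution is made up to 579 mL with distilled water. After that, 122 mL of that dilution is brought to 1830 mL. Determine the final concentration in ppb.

1.14 ppb

Overall dilution factor = 251 × 5.008 × 24.96 × 15 = 4.71 × 10⁵.
538 ppm / 4.71 × 10⁵ = 1.14 × 10⁻³ ppm = 1.14 ppb.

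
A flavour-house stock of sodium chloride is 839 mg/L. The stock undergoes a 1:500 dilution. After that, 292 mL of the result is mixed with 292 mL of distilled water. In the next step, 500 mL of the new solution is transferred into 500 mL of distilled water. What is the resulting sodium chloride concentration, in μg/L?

Overall dilution factor = 500 × 2 × 2 = 2000.
839 mg/L / 2000 = 0.419 mg/L = 420 μg/L.

420 μg/L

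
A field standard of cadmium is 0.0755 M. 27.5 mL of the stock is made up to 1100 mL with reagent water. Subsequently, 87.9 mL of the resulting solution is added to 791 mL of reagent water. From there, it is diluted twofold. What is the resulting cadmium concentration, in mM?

Overall dilution factor = 40 × 9.999 × 2 = 800.
0.0755 M / 800 = 9.44 × 10⁻⁵ M = 0.0944 mM.

0.0944 mM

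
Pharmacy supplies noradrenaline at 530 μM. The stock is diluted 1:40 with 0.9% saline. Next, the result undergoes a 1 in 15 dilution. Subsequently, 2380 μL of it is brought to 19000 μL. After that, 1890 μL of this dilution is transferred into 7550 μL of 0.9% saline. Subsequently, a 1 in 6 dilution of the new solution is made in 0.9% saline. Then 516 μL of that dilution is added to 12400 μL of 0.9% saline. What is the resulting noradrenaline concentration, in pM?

Overall dilution factor = 40 × 15 × 7.983 × 4.995 × 6 × 25.03 = 3.59 × 10⁶.
530 μM / 3.59 × 10⁶ = 1.48 × 10⁻⁴ μM = 148 pM.

148 pM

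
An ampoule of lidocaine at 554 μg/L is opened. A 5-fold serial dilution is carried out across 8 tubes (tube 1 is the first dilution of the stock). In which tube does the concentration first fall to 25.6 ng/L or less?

tube 7

Tube n has concentration 554 μg/L / 5ⁿ.
Need 5ⁿ ≥ 554 μg/L / 25.6 ng/L = 2.16 × 10⁴, so n ≥ 6.20.
First such tube: n = 7.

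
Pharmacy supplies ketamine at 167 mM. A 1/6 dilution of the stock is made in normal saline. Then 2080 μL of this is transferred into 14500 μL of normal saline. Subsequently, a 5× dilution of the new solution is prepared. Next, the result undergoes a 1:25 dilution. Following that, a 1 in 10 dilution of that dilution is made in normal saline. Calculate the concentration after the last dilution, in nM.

Overall dilution factor = 6 × 7.971 × 5 × 25 × 10 = 5.98 × 10⁴.
167 mM / 5.98 × 10⁴ = 2.79 × 10⁻³ mM = 2790 nM.

2790 nM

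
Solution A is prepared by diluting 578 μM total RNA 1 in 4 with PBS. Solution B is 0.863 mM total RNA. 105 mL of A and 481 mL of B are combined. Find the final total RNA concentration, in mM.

0.734 mM

C_A = 578 μM / 4 = 144 μM.
C_B = 0.863 mM = 863 μM.
C_mix = (C_A·V_A + C_B·V_B)/(V_A + V_B) = (144×105 + 863×481) / 586.0 = 734 μM = 0.734 mM.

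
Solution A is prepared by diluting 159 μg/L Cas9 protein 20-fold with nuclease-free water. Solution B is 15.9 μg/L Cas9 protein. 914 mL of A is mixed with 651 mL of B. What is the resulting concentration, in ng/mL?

11.3 ng/mL

C_A = 159 μg/L / 20 = 7.95 μg/L.
C_mix = (C_A·V_A + C_B·V_B)/(V_A + V_B) = (7.95×914 + 15.9×651) / 1565 = 11.3 μg/L = 11.3 ng/mL.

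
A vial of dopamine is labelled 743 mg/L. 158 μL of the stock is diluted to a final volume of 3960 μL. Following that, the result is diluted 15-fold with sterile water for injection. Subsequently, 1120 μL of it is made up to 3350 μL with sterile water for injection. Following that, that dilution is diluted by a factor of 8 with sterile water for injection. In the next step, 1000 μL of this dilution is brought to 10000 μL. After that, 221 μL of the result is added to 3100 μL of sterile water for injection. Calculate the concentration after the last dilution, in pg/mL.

Overall dilution factor = 25.06 × 15 × 2.991 × 8 × 10 × 15.03 = 1.35 × 10⁶.
743 mg/L / 1.35 × 10⁶ = 5.50 × 10⁻⁴ mg/L = 550 pg/mL.

550 pg/mL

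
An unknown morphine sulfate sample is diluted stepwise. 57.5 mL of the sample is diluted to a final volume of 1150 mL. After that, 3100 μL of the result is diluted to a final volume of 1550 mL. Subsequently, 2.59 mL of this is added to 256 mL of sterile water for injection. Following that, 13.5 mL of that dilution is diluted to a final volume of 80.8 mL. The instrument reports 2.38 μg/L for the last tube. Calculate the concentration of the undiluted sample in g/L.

14.2 g/L

Overall dilution factor = 20 × 500 × 99.84 × 5.985 = 5.98 × 10⁶.
Original = 2.38 μg/L × 5.98 × 10⁶ = 1.42 × 10⁷ μg/L = 14.2 g/L.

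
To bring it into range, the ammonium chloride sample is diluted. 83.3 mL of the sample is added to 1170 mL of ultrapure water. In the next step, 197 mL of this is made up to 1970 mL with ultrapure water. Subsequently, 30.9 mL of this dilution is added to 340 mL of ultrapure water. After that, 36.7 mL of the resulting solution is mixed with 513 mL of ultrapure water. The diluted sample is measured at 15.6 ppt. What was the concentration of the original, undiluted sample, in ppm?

0.422 ppm

Overall dilution factor = 15.05 × 10 × 12.00 × 14.98 = 2.71 × 10⁴.
Original = 15.6 ppt × 2.71 × 10⁴ = 4.22 × 10⁵ ppt = 0.422 ppm.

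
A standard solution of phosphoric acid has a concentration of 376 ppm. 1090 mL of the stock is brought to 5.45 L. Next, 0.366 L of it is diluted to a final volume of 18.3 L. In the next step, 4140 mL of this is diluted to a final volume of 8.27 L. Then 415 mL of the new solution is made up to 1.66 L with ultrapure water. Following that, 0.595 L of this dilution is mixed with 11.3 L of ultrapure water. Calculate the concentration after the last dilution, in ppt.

9420 ppt

Overall dilution factor = 5 × 50 × 1.998 × 4 × 19.99 = 3.99 × 10⁴.
376 ppm / 3.99 × 10⁴ = 9.42 × 10⁻³ ppm = 9420 ppt.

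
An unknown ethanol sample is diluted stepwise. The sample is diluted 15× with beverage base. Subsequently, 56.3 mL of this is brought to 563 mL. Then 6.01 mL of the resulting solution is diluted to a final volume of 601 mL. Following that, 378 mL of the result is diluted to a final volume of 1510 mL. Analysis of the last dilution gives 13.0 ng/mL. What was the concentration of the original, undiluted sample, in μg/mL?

Overall dilution factor = 15 × 10 × 100 × 3.995 = 5.99 × 10⁴.
Original = 13.0 ng/mL × 5.99 × 10⁴ = 7.79 × 10⁵ ng/mL = 779 μg/mL.

779 μg/mL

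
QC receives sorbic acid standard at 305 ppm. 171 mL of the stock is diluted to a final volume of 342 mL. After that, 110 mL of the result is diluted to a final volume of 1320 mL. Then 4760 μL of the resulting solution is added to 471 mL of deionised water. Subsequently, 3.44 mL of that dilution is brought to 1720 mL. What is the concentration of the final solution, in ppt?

254 ppt

Overall dilution factor = 2 × 12 × 99.95 × 500 = 1.20 × 10⁶.
305 ppm / 1.20 × 10⁶ = 2.54 × 10⁻⁴ ppm = 254 ppt.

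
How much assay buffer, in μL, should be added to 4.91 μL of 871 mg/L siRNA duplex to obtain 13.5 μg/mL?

312 μL

13.5 μg/mL = 13.5 mg/L.
V₂ = C₁V₁/C₂ = 871 × 4.91 / 13.5 = 317 μL.
Diluent to add = V₂ − V₁ = 317 − 4.91 = 312 μL.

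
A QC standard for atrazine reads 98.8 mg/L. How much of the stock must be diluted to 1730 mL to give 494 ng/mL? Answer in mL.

494 ng/mL = 0.494 mg/L.
V₁ = C₂V₂/C₁ = 0.494 × 1730 / 98.8 = 8.65 mL.

8.65 mL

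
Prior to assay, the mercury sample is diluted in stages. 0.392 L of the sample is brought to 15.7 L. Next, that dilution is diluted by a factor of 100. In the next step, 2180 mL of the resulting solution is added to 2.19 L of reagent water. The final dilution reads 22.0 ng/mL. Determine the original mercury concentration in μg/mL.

Overall dilution factor = 40.05 × 100 × 2.005 = 8029.
Original = 22.0 ng/mL × 8029 = 1.77 × 10⁵ ng/mL = 177 μg/mL.

177 μg/mL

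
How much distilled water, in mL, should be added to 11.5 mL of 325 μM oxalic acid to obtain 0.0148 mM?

0.0148 mM = 14.8 μM.
V₂ = C₁V₁/C₂ = 325 × 11.5 / 14.8 = 253 mL.
Diluent to add = V₂ − V₁ = 253 − 11.5 = 241 mL.

241 mL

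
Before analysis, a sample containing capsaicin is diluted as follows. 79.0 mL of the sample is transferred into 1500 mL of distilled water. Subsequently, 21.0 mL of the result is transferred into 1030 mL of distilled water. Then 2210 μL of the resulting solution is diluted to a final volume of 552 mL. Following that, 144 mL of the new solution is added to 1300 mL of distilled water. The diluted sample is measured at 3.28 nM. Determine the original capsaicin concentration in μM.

8220 μM

Overall dilution factor = 19.99 × 50.05 × 249.8 × 10.03 = 2.51 × 10⁶.
Original = 3.28 nM × 2.51 × 10⁶ = 8.22 × 10⁶ nM = 8220 μM.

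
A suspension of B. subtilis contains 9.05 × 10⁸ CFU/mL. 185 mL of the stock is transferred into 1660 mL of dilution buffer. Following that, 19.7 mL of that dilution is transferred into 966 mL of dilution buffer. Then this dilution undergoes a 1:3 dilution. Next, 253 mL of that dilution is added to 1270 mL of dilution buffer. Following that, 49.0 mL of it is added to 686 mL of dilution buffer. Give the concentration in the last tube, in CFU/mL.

6700 CFU/mL

Overall dilution factor = 9.973 × 50.04 × 3 × 6.020 × 15 = 1.35 × 10⁵.
9.05 × 10⁸ CFU/mL / 1.35 × 10⁵ = 6700 CFU/mL.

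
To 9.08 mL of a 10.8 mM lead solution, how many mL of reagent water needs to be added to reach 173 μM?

173 μM = 0.173 mM.
V₂ = C₁V₁/C₂ = 10.8 × 9.08 / 0.173 = 567 mL.
Diluent to add = V₂ − V₁ = 567 − 9.08 = 558 mL.

558 mL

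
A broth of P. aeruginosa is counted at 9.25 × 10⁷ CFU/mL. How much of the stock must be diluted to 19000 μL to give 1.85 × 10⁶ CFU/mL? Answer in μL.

380 μL

V₁ = C₂V₂/C₁ = 1.85 × 10⁶ × 19000 / 9.25 × 10⁷ = 380 μL.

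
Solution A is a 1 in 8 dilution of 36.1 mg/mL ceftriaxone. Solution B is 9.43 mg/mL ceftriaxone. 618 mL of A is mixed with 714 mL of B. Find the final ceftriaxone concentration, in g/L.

7.15 g/L

C_A = 36.1 mg/mL / 8 = 4.51 mg/mL.
C_mix = (C_A·V_A + C_B·V_B)/(V_A + V_B) = (4.51×618 + 9.43×714) / 1332 = 7.15 mg/mL = 7.15 g/L.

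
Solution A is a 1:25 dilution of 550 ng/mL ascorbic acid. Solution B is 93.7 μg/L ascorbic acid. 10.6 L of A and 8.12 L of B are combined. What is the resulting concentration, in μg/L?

C_A = 550 ng/mL / 25 = 22.0 ng/mL.
C_B = 93.7 μg/L = 93.7 ng/mL.
C_mix = (C_A·V_A + C_B·V_B)/(V_A + V_B) = (22.0×10.6 + 93.7×8.12) / 18.72 = 53.1 ng/mL = 53.1 μg/L.

53.1 μg/L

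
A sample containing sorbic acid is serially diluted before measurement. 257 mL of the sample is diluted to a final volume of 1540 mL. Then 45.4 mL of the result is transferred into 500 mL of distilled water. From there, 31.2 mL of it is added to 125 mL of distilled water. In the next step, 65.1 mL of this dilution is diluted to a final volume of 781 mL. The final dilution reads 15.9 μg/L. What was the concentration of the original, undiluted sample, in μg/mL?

68.7 μg/mL

Overall dilution factor = 5.992 × 12.01 × 5.006 × 12.00 = 4324.
Original = 15.9 μg/L × 4324 = 6.87 × 10⁴ μg/L = 68.7 μg/mL.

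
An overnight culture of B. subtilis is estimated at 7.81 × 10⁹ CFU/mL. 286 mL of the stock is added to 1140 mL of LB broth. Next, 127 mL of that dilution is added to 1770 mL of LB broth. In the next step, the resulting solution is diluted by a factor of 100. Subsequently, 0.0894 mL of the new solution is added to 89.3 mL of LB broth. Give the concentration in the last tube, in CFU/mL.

Overall dilution factor = 4.986 × 14.94 × 100 × 999.9 = 7.45 × 10⁶.
7.81 × 10⁹ CFU/mL / 7.45 × 10⁶ = 1050 CFU/mL.

1050 CFU/mL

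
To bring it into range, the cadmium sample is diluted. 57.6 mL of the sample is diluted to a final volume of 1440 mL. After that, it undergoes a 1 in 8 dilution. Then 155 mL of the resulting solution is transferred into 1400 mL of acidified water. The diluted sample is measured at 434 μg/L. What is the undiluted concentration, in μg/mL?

Overall dilution factor = 25 × 8 × 10.03 = 2006.
Original = 434 μg/L × 2006 = 8.71 × 10⁵ μg/L = 871 μg/mL.

871 μg/mL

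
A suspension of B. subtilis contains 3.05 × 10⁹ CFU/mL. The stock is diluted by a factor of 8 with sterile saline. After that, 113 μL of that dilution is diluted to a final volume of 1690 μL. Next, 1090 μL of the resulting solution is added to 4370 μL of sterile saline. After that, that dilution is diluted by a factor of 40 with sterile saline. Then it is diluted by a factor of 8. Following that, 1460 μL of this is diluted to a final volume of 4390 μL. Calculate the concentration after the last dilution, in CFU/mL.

Overall dilution factor = 8 × 14.96 × 5.009 × 40 × 8 × 3.007 = 5.77 × 10⁵.
3.05 × 10⁹ CFU/mL / 5.77 × 10⁵ = 5290 CFU/mL.

5290 CFU/mL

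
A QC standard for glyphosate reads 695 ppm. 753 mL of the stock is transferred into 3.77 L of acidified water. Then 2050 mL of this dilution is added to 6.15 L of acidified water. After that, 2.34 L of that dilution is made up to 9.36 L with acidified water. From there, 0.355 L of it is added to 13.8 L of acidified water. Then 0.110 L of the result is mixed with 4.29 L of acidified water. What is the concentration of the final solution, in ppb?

4.53 ppb

Overall dilution factor = 6.007 × 4 × 4 × 39.87 × 40 = 1.53 × 10⁵.
695 ppm / 1.53 × 10⁵ = 4.53 × 10⁻³ ppm = 4.53 ppb.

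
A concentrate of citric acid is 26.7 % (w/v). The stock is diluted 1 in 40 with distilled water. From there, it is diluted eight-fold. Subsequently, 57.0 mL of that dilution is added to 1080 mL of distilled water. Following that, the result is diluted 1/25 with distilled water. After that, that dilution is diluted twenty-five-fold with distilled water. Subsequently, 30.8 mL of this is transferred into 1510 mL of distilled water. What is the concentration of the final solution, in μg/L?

1.34 μg/L

Overall dilution factor = 40 × 8 × 19.95 × 25 × 25 × 50.03 = 2.00 × 10⁸.
26.7 % (w/v) / 2.00 × 10⁸ = 1.34 × 10⁻⁷ % (w/v) = 1.34 μg/L.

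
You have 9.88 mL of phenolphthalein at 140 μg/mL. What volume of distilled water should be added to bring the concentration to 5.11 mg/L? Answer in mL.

5.11 mg/L = 5.11 μg/mL.
V₂ = C₁V₁/C₂ = 140 × 9.88 / 5.11 = 271 mL.
Diluent to add = V₂ − V₁ = 271 − 9.88 = 261 mL.

261 mL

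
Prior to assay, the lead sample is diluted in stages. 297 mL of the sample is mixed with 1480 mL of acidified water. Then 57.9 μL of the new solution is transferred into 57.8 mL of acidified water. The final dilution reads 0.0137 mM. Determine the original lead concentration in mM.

Overall dilution factor = 5.983 × 999.3 = 5979.
Original = 0.0137 mM × 5979 = 81.9 mM.

81.9 mM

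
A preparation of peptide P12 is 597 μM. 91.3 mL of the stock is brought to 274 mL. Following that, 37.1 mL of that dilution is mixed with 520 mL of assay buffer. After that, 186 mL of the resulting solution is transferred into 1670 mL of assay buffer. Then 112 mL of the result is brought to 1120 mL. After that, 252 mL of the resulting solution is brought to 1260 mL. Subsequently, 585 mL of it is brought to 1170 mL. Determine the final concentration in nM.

13.3 nM

Overall dilution factor = 3.001 × 15.02 × 9.978 × 10 × 5 × 2 = 4.50 × 10⁴.
597 μM / 4.50 × 10⁴ = 0.0133 μM = 13.3 nM.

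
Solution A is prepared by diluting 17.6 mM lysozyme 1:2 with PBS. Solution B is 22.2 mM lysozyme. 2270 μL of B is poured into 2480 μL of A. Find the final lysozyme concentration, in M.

C_A = 17.6 mM / 2 = 8.80 mM.
C_mix = (C_A·V_A + C_B·V_B)/(V_A + V_B) = (8.80×2480 + 22.2×2270) / 4750 = 15.2 mM = 0.0152 M.

0.0152 M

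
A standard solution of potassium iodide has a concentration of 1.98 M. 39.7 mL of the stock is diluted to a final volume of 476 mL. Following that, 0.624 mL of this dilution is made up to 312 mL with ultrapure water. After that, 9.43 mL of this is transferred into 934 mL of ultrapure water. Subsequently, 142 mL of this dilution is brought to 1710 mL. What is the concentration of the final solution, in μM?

Overall dilution factor = 11.99 × 500 × 100.0 × 12.04 = 7.22 × 10⁶.
1.98 M / 7.22 × 10⁶ = 2.74 × 10⁻⁷ M = 0.274 μM.

0.274 μM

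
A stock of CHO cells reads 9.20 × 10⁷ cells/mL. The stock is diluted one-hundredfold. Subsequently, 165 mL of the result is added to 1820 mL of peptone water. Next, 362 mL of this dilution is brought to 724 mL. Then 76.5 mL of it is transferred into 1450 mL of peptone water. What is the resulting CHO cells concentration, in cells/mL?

1920 cells/mL

Overall dilution factor = 100 × 12.03 × 2 × 19.95 = 4.80 × 10⁴.
9.20 × 10⁷ cells/mL / 4.80 × 10⁴ = 1920 cells/mL.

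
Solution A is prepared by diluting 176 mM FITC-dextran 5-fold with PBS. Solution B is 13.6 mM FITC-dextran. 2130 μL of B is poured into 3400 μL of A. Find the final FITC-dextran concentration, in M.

C_A = 176 mM / 5 = 35.2 mM.
C_mix = (C_A·V_A + C_B·V_B)/(V_A + V_B) = (35.2×3400 + 13.6×2130) / 5530 = 26.9 mM = 0.0269 M.

0.0269 M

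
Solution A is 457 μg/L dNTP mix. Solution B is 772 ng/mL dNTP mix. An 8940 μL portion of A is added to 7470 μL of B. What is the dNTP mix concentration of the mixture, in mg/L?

C_B = 772 ng/mL = 772 μg/L.
C_mix = (C_A·V_A + C_B·V_B)/(V_A + V_B) = (457×8940 + 772×7470) / 16410 = 600 μg/L = 0.600 mg/L.

0.600 mg/L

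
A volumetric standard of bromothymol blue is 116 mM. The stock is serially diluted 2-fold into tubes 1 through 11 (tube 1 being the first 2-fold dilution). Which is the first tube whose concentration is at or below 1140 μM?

tube 7

Tube n has concentration 116 mM / 2ⁿ.
Need 2ⁿ ≥ 116 mM / 1140 μM = 102, so n ≥ 6.67.
First such tube: n = 7.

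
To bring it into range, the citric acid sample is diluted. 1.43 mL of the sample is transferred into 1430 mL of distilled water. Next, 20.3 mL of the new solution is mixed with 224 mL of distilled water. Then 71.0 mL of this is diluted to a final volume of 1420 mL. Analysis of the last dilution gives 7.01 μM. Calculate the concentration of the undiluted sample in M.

Overall dilution factor = 1001 × 12.03 × 20 = 2.41 × 10⁵.
Original = 7.01 μM × 2.41 × 10⁵ = 1.69 × 10⁶ μM = 1.69 M.

1.69 M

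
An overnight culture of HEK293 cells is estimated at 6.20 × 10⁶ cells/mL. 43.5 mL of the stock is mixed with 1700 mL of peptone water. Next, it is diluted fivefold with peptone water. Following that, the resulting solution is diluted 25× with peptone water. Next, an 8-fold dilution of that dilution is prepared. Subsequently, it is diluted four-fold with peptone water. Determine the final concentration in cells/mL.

Overall dilution factor = 40.08 × 5 × 25 × 8 × 4 = 1.60 × 10⁵.
6.20 × 10⁶ cells/mL / 1.60 × 10⁵ = 38.7 cells/mL.

38.7 cells/mL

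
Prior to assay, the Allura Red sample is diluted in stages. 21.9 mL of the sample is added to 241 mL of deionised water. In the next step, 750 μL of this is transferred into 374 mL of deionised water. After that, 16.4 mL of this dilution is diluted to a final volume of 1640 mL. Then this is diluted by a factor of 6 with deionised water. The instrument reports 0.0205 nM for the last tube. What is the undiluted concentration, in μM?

Overall dilution factor = 12.00 × 499.7 × 100 × 6 = 3.60 × 10⁶.
Original = 0.0205 nM × 3.60 × 10⁶ = 7.38 × 10⁴ nM = 73.8 μM.

73.8 μM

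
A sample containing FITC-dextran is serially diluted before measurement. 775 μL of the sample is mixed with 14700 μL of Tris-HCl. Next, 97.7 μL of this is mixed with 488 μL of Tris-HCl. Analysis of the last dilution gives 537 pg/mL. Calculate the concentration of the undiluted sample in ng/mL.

Overall dilution factor = 19.97 × 5.995 = 120.
Original = 537 pg/mL × 120 = 6.43 × 10⁴ pg/mL = 64.3 ng/mL.

64.3 ng/mL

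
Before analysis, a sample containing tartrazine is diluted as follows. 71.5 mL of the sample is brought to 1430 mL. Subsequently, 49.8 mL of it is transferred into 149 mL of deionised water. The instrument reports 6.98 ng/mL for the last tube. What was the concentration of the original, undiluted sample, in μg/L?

Overall dilution factor = 20 × 3.992 = 79.8.
Original = 6.98 ng/mL × 79.8 = 557 ng/mL = 557 μg/L.

557 μg/L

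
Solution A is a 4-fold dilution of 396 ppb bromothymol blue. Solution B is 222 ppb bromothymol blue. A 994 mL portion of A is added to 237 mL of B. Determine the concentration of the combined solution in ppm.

0.123 ppm

C_A = 396 ppb / 4 = 99.0 ppb.
C_mix = (C_A·V_A + C_B·V_B)/(V_A + V_B) = (99.0×994 + 222×237) / 1231 = 123 ppb = 0.123 ppm.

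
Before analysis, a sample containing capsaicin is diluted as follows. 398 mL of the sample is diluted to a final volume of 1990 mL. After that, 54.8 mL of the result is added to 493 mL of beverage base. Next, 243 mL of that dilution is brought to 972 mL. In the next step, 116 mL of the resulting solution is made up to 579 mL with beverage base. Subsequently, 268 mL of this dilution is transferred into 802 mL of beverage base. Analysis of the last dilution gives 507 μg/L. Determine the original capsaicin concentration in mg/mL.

2.02 mg/mL

Overall dilution factor = 5 × 9.996 × 4 × 4.991 × 3.993 = 3984.
Original = 507 μg/L × 3984 = 2.02 × 10⁶ μg/L = 2.02 mg/mL.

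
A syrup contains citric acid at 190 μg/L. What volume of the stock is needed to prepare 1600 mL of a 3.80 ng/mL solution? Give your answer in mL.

3.80 ng/mL = 3.80 μg/L.
V₁ = C₂V₂/C₁ = 3.80 × 1600 / 190 = 32.0 mL.

32.0 mL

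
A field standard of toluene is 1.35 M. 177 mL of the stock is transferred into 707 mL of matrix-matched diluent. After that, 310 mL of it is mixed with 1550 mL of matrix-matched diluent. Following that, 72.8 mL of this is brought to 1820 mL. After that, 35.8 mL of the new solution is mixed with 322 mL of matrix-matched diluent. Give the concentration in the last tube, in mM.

0.180 mM

Overall dilution factor = 4.994 × 6 × 25 × 9.994 = 7487.
1.35 M / 7487 = 1.80 × 10⁻⁴ M = 0.180 mM.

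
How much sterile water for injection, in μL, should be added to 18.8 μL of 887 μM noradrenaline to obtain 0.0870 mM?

173 μL

0.0870 mM = 87.0 μM.
V₂ = C₁V₁/C₂ = 887 × 18.8 / 87.0 = 192 μL.
Diluent to add = V₂ − V₁ = 192 − 18.8 = 173 μL.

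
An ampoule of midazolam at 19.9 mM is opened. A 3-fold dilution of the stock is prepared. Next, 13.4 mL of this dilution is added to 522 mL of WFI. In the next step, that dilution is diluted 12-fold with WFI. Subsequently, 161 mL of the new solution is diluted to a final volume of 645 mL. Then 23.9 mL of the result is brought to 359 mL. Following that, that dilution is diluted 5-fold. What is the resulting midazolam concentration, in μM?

Overall dilution factor = 3 × 39.96 × 12 × 4.006 × 15.02 × 5 = 4.33 × 10⁵.
19.9 mM / 4.33 × 10⁵ = 4.60 × 10⁻⁵ mM = 0.0460 μM.

0.0460 μM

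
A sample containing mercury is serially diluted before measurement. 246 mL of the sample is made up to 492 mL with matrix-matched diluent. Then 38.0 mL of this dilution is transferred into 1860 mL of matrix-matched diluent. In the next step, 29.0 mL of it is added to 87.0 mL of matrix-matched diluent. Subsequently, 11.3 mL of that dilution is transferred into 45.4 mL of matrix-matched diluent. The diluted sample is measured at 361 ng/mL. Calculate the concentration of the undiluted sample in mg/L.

Overall dilution factor = 2 × 49.95 × 4 × 5.018 = 2005.
Original = 361 ng/mL × 2005 = 7.24 × 10⁵ ng/mL = 724 mg/L.

724 mg/L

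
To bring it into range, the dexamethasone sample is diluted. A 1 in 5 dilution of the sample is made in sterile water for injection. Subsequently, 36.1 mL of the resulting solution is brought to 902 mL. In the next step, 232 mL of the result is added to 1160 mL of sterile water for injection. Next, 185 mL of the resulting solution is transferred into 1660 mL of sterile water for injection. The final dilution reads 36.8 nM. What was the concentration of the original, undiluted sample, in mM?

0.275 mM

Overall dilution factor = 5 × 24.99 × 6 × 9.973 = 7476.
Original = 36.8 nM × 7476 = 2.75 × 10⁵ nM = 0.275 mM.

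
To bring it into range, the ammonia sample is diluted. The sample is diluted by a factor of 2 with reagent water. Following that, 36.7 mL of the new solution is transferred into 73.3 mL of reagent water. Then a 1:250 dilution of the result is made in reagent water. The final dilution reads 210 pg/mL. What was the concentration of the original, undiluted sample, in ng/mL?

315 ng/mL

Overall dilution factor = 2 × 2.997 × 250 = 1499.
Original = 210 pg/mL × 1499 = 3.15 × 10⁵ pg/mL = 315 ng/mL.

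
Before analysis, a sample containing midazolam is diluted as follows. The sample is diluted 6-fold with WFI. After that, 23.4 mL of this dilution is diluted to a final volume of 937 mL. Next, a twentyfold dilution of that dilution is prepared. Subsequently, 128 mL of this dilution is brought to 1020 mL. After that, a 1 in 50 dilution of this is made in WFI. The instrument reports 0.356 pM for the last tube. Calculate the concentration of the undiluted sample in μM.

Overall dilution factor = 6 × 40.04 × 20 × 7.969 × 50 = 1.91 × 10⁶.
Original = 0.356 pM × 1.91 × 10⁶ = 6.82 × 10⁵ pM = 0.682 μM.

0.682 μM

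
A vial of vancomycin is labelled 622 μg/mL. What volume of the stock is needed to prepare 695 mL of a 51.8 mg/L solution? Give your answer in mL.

51.8 mg/L = 51.8 μg/mL.
V₁ = C₂V₂/C₁ = 51.8 × 695 / 622 = 57.9 mL.

57.9 mL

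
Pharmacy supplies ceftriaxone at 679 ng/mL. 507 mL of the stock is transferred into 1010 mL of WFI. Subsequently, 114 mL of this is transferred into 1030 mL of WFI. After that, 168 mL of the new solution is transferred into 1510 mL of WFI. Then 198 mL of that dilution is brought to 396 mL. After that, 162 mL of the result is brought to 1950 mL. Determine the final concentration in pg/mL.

Overall dilution factor = 2.992 × 10.04 × 9.988 × 2 × 12.04 = 7220.
679 ng/mL / 7220 = 0.0940 ng/mL = 94.0 pg/mL.

94.0 pg/mL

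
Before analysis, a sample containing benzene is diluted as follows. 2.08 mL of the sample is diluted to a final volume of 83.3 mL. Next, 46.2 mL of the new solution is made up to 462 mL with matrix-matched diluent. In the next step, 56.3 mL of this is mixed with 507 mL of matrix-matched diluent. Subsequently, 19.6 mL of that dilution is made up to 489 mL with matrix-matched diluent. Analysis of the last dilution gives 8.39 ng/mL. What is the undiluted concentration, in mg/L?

839 mg/L

Overall dilution factor = 40.05 × 10 × 10.01 × 24.95 = 10.00 × 10⁴.
Original = 8.39 ng/mL × 10.00 × 10⁴ = 8.39 × 10⁵ ng/mL = 839 mg/L.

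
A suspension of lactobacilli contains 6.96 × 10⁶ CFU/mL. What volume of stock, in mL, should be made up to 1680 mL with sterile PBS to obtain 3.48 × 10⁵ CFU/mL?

V₁ = C₂V₂/C₁ = 3.48 × 10⁵ × 1680 / 6.96 × 10⁶ = 84.0 mL.

84.0 mL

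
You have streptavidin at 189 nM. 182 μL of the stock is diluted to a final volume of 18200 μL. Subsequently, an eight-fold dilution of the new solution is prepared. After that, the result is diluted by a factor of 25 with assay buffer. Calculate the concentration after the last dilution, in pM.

Overall dilution factor = 100 × 8 × 25 = 2.00 × 10⁴.
189 nM / 2.00 × 10⁴ = 9.45 × 10⁻³ nM = 9.45 pM.

9.45 pM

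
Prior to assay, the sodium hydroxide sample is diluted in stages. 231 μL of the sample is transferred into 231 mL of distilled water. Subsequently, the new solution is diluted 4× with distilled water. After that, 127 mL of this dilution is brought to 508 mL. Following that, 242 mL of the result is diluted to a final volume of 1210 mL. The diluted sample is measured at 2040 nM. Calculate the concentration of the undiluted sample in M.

Overall dilution factor = 1001 × 4 × 4 × 5 = 8.01 × 10⁴.
Original = 2040 nM × 8.01 × 10⁴ = 1.63 × 10⁸ nM = 0.163 M.

0.163 M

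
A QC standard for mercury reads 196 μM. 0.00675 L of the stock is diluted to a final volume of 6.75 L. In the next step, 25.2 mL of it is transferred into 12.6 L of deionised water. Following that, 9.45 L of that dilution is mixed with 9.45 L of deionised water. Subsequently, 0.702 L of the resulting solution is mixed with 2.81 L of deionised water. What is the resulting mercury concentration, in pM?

Overall dilution factor = 1000 × 501 × 2 × 5.003 = 5.01 × 10⁶.
196 μM / 5.01 × 10⁶ = 3.91 × 10⁻⁵ μM = 39.1 pM.

39.1 pM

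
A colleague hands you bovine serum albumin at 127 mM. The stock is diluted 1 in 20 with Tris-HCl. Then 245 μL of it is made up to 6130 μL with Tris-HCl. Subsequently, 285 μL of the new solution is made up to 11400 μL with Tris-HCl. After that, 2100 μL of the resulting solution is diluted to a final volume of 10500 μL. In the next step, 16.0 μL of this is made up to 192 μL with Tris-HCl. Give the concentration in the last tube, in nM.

106 nM

Overall dilution factor = 20 × 25.02 × 40 × 5 × 12 = 1.20 × 10⁶.
127 mM / 1.20 × 10⁶ = 1.06 × 10⁻⁴ mM = 106 nM.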